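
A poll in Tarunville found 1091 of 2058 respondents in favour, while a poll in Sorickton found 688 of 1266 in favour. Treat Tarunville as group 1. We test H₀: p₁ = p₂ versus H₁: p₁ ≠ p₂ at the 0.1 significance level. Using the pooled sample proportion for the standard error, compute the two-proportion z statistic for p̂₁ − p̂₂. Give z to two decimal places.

p̂₁ = 1091/2058 ≈ 0.5301, p̂₂ = 688/1266 ≈ 0.5434.
Pooled p̂ = (1091+688)/(2058+1266) = 1779/3324 = 0.5352.
SE = √(p̂(1−p̂)(1/n₁+1/n₂)) = √(0.5352·0.4648·0.0012758) = √(0.000317369) = 0.0178.
z = (0.5301 − 0.5434)/0.0178 = -0.0133/0.0178 = -0.75.
Two-sided p-value ≈ 2·Φ(−0.748) = 0.4547, so at α = 0.1 we fail to reject H₀.

z = -0.75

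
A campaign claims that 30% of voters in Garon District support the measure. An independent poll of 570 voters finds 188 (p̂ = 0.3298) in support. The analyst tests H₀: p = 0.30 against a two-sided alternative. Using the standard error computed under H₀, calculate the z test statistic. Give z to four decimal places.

p̂ = 188/570 = 0.3298246.
SE = √(p₀(1−p₀)/n) = √(0.21/570) = 0.0191943.
z = (0.3298246 − 0.3)/0.0191943 = 0.0298246/0.0191943 = 1.5538.
p-value = 2·P(Z > 1.554) ≈ 0.1202.

z = 1.5538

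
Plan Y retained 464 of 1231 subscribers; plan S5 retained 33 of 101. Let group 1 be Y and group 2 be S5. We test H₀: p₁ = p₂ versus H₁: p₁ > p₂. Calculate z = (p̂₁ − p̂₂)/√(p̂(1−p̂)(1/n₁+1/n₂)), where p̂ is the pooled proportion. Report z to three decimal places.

z = 1.003

p̂₁ = 464/1231 = 0.37693, p̂₂ = 33/101 = 0.32673.
Pooled p̂ = (464+33)/(1231+101) = 497/1332 = 0.37312.
SE = √(0.233902 × 0.0107133) = 0.05006.
z = (0.37693 − 0.32673)/0.05006 = 0.05020/0.05006 = 1.003.
p-value = P(Z > 1.003) ≈ 0.1580.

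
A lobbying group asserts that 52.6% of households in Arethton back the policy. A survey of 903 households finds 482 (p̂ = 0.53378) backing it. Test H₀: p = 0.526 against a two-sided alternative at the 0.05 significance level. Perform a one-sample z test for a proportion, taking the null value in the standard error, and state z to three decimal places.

z = 0.468

p̂ = 482/903 ≈ 0.53378.
Under H₀, SE = √(0.526·0.474/903) = √(0.000276106) = 0.01662.
z = (0.53378 − 0.526)/0.01662 = 0.00778/0.01662 = 0.468.
p-value = 2·P(Z > 0.468) ≈ 0.6398, so at α = 0.05 we fail to reject H₀.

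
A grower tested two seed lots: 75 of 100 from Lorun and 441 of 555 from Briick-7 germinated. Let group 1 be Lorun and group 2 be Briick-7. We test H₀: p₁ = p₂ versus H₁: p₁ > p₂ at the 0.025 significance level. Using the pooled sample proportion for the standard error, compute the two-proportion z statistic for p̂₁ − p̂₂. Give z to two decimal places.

p̂₁ = 75/100 = 0.7500, p̂₂ = 441/555 = 0.7946.
Pooled p̂ = (75+441)/(100+555) = 516/655 = 0.7878.
SE = √(p̂(1−p̂)(1/n₁+1/n₂)) = √(0.7878·0.2122·0.0118018) = √(0.00197301) = 0.0444.
z = (0.7500 − 0.7946)/0.0444 = -0.0446/0.0444 = -1.00.
p-value = P(Z > -1.004) ≈ 0.8423, so at α = 0.025 we fail to reject H₀.

z = -1.00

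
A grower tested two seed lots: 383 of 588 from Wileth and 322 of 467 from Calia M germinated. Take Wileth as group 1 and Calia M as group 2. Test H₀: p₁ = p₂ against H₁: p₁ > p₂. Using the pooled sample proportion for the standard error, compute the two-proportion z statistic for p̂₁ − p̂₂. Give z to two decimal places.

p̂₁ = 383/588 = 0.65136, p̂₂ = 322/467 = 0.68951.
Pooled p̂ = (383+322)/(588+467) = 705/1055 = 0.66825.
SE = √(p̂(1−p̂)(1/n₁+1/n₂)) = √(0.66825·0.33175·0.00384201) = √(0.000851747) = 0.02918.
z = (0.65136 − 0.68951)/0.02918 = -0.03815/0.02918 = -1.31.

z = -1.31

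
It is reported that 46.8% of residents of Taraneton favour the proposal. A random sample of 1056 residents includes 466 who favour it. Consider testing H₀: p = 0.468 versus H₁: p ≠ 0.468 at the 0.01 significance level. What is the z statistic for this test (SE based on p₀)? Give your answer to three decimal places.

z = -1.740

p̂ = 466/1056 ≈ 0.44129.
Under H₀, SE = √(0.468·0.532/1056) = √(0.000235773) = 0.01535.
z = (0.44129 − 0.468)/0.01535 = -0.02671/0.01535 = -1.740.
p-value = 2·P(Z > 1.740) ≈ 0.0819, so at α = 0.01 we fail to reject H₀.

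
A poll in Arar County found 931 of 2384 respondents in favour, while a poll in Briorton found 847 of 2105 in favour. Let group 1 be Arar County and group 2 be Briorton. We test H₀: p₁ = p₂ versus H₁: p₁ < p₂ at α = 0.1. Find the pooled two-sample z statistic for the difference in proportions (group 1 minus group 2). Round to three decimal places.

p̂₁ = 931/2384 = 0.390520, p̂₂ = 847/2105 = 0.402375.
Pooled p̂ = (931+847)/(2384+2105) = 1778/4489 = 0.396079.
SE = √(p̂(1−p̂)(1/n₁+1/n₂)) = √(0.396079·0.603921·0.000894522) = √(0.00021397) = 0.014628.
z = (0.390520 − 0.402375)/0.014628 = -0.011855/0.014628 = -0.810.
p-value = P(Z < -0.810) ≈ 0.2088; since p > α = 0.1, fail to reject H₀.

z = -0.810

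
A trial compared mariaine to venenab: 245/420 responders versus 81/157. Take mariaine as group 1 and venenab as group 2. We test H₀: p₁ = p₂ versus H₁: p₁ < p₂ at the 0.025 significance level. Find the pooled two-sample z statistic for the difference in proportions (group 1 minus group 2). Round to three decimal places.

p̂₁ = 245/420 ≈ 0.58333, p̂₂ = 81/157 ≈ 0.51592.
Pooled p̂ = (245+81)/(420+157) = 326/577 = 0.56499.
SE = √(p̂(1−p̂)(1/n₁+1/n₂)) = √(0.56499·0.43501·0.00875038) = √(0.00215063) = 0.04637.
z = (0.58333 − 0.51592)/0.04637 = 0.06741/0.04637 = 1.454.
p-value = P(Z < 1.454) ≈ 0.9270. With α = 0.025, fail to reject H₀.

z = 1.454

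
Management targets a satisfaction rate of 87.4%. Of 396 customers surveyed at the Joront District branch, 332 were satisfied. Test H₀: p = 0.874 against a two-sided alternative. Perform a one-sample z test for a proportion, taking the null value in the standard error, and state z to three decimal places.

p̂ = 332/396 = 0.838384.
Standard error under H₀: √(0.874×0.126/396) = 0.016676.
z = (0.838384 − 0.874)/0.016676 = -0.035616/0.016676 = -2.136.
p-value = 2·P(Z > 2.136) ≈ 0.0327.

z = -2.136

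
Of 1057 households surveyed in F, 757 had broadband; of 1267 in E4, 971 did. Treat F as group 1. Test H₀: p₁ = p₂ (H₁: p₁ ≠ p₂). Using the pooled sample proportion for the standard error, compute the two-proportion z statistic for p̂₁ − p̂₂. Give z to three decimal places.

p̂₁ = 757/1057 = 0.71618, p̂₂ = 971/1267 = 0.76638.
Pooled p̂ = (757+971)/(1057+1267) = 1728/2324 = 0.74355.
SE = √(0.190686 × 0.00173534) = 0.01819.
z = (0.71618 − 0.76638)/0.01819 = -0.05020/0.01819 = -2.760.
Two-sided p-value ≈ 2·Φ(−2.760) = 0.0058.

z = -2.760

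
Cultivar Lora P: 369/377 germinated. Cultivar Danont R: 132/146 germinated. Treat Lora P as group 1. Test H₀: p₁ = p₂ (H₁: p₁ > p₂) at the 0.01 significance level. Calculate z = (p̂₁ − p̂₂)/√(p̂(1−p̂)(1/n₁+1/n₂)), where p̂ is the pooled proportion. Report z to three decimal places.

p̂₁ = 369/377 = 0.97878, p̂₂ = 132/146 = 0.90411.
Pooled p̂ = (369+132)/(377+146) = 501/523 = 0.95793.
SE = √(p̂(1−p̂)(1/n₁+1/n₂)) = √(0.95793·0.04207·0.00950183) = √(0.000382882) = 0.01957.
z = (0.97878 − 0.90411)/0.01957 = 0.07467/0.01957 = 3.816.
p-value = P(Z > 3.816) ≈ 0.0001, so at α = 0.01 we reject H₀.

z = 3.816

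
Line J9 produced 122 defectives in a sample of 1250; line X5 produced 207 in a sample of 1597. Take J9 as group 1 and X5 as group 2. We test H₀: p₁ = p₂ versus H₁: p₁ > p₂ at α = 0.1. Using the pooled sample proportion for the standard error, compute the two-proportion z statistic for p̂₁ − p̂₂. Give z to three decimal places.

p̂₁ = 122/1250 = 0.097600, p̂₂ = 207/1597 = 0.129618.
Pooled p̂ = (122+207)/(1250+1597) = 329/2847 = 0.115560.
SE = √(p̂(1−p̂)(1/n₁+1/n₂)) = √(0.115560·0.884440·0.00142617) = √(0.000145764) = 0.012073.
z = (0.097600 − 0.129618)/0.012073 = -0.032018/0.012073 = -2.652.
p-value = P(Z > -2.652) ≈ 0.9960, so at α = 0.1 we fail to reject H₀.

z = -2.652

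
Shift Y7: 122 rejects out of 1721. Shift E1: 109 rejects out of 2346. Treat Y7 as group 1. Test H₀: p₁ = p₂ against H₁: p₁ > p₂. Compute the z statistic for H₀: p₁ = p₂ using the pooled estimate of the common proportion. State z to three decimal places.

z = 3.325

p̂₁ = 122/1721 ≈ 0.070889, p̂₂ = 109/2346 ≈ 0.046462.
Pooled p̂ = (122+109)/(1721+2346) = 231/4067 = 0.056799.
SE = √(0.0535725 × 0.00100731) = 0.007346.
z = (0.070889 − 0.046462)/0.007346 = 0.024427/0.007346 = 3.325.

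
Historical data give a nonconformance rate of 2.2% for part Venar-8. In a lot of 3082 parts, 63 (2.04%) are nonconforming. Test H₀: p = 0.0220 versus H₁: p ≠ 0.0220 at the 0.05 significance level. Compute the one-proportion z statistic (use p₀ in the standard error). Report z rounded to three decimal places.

p̂ = 63/3082 = 0.020441.
SE = √(p₀(1−p₀)/n) = √(0.021516/3082) = 0.002642.
z = (0.020441 − 0.022)/0.002642 = -0.001559/0.002642 = -0.590.
Two-sided p-value ≈ 2·Φ(−0.590) = 0.5552. With α = 0.05, fail to reject H₀.

z = -0.590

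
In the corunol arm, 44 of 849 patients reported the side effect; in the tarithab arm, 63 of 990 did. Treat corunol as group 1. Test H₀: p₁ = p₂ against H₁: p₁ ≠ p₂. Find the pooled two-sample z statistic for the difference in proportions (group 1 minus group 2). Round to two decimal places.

p̂₁ = 44/849 = 0.0518, p̂₂ = 63/990 = 0.0636.
Pooled p̂ = (44+63)/(849+990) = 107/1839 = 0.0582.
SE = √(p̂(1−p̂)(1/n₁+1/n₂)) = √(0.0582·0.9418·0.00218796) = √(0.000119897) = 0.0109.
z = (0.0518 − 0.0636)/0.0109 = -0.0118/0.0109 = -1.08.

z = -1.08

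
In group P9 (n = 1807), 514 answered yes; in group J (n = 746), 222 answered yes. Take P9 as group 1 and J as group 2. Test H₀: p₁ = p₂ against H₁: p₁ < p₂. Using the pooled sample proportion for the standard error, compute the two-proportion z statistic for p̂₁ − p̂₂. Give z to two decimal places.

z = -0.67

p̂₁ = 514/1807 ≈ 0.2844, p̂₂ = 222/746 ≈ 0.2976.
Pooled p̂ = (514+222)/(1807+746) = 736/2553 = 0.2883.
SE = √(p̂(1−p̂)(1/n₁+1/n₂)) = √(0.2883·0.7117·0.00189389) = √(0.000388584) = 0.0197.
z = (0.2844 − 0.2976)/0.0197 = -0.0132/0.0197 = -0.67.
p-value = P(Z < -0.666) ≈ 0.2526.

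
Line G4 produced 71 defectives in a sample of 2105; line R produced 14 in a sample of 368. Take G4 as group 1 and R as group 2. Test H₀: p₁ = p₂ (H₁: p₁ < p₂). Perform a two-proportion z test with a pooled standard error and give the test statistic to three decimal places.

p̂₁ = 71/2105 = 0.03373, p̂₂ = 14/368 = 0.03804.
Pooled p̂ = (71+14)/(2105+368) = 85/2473 = 0.03437.
SE = √(p̂(1−p̂)(1/n₁+1/n₂)) = √(0.03437·0.96563·0.00319245) = √(0.000105957) = 0.01029.
z = (0.03373 − 0.03804)/0.01029 = -0.00431/0.01029 = -0.419.
p-value = P(Z < -0.419) ≈ 0.3376.

z = -0.419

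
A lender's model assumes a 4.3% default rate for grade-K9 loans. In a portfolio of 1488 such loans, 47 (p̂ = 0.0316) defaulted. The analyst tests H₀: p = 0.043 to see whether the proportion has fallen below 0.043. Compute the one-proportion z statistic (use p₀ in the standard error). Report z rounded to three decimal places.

p̂ = 47/1488 = 0.031586.
Under H₀, SE = √(0.043·0.957/1488) = √(2.76552e-05) = 0.005259.
z = (0.031586 − 0.043)/0.005259 = -0.011414/0.005259 = -2.170.
p-value = P(Z < -2.170) ≈ 0.0150.

z = -2.170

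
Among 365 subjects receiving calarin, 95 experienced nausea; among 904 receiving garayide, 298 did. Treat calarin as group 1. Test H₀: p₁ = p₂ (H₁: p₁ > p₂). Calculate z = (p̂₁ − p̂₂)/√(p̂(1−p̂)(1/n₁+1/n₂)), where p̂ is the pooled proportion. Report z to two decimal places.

p̂₁ = 95/365 ≈ 0.26027, p̂₂ = 298/904 ≈ 0.32965.
Pooled p̂ = (95+298)/(365+904) = 393/1269 = 0.30969.
SE = √(p̂(1−p̂)(1/n₁+1/n₂)) = √(0.30969·0.69031·0.00384592) = √(0.000822193) = 0.02867.
z = (0.26027 − 0.32965)/0.02867 = -0.06938/0.02867 = -2.42.
p-value = P(Z > -2.419) ≈ 0.9922.

z = -2.42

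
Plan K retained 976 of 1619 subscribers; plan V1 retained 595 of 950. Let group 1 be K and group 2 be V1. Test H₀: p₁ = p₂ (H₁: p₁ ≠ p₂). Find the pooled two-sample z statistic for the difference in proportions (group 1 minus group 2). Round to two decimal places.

p̂₁ = 976/1619 = 0.6028, p̂₂ = 595/950 = 0.6263.
Pooled p̂ = (976+595)/(1619+950) = 1571/2569 = 0.6115.
SE = √(p̂(1−p̂)(1/n₁+1/n₂)) = √(0.6115·0.3885·0.0016703) = √(0.0003968) = 0.0199.
z = (0.6028 − 0.6263)/0.0199 = -0.0235/0.0199 = -1.18.

z = -1.18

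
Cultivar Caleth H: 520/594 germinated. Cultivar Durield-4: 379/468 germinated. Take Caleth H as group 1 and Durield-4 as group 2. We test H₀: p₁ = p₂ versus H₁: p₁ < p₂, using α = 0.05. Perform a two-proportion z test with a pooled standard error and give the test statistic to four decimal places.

z = 2.9441

p̂₁ = 520/594 ≈ 0.875421, p̂₂ = 379/468 ≈ 0.809829.
Pooled p̂ = (520+379)/(594+468) = 899/1062 = 0.846516.
SE = √(0.129927 × 0.00382025) = 0.022279.
z = (0.875421 − 0.809829)/0.022279 = 0.065592/0.022279 = 2.9441.
p-value = P(Z < 2.944) ≈ 0.9984; since p > α = 0.05, fail to reject H₀.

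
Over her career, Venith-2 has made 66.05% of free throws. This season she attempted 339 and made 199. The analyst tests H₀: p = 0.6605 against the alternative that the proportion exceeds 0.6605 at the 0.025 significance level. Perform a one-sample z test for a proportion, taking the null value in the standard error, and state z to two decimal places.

p̂ = 199/339 ≈ 0.5870.
SE = √(p₀(1−p₀)/n) = √(0.22424/339) = 0.0257.
z = (0.5870 − 0.6605)/0.0257 = -0.0735/0.0257 = -2.86.
p-value = P(Z > -2.857) ≈ 0.9979, so at α = 0.025 we fail to reject H₀.

z = -2.86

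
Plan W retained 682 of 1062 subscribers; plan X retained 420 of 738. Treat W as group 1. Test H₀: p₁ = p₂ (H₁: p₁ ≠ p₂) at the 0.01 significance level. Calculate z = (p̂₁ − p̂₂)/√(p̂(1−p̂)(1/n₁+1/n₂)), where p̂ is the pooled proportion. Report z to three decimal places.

p̂₁ = 682/1062 = 0.642185, p̂₂ = 420/738 = 0.569106.
Pooled p̂ = (682+420)/(1062+738) = 1102/1800 = 0.612222.
SE = √(0.237406 × 0.00229663) = 0.023350.
z = (0.642185 − 0.569106)/0.023350 = 0.073079/0.023350 = 3.130.
p-value = 2·P(Z > 3.130) ≈ 0.0017. With α = 0.01, reject H₀.

z = 3.130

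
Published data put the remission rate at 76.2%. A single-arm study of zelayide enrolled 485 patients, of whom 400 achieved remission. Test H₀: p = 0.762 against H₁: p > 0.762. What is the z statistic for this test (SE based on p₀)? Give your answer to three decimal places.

z = 3.245

p̂ = 400/485 ≈ 0.824742.
Under H₀, SE = √(0.762·0.238/485) = √(0.00037393) = 0.019337.
z = (0.824742 − 0.762)/0.019337 = 0.062742/0.019337 = 3.245.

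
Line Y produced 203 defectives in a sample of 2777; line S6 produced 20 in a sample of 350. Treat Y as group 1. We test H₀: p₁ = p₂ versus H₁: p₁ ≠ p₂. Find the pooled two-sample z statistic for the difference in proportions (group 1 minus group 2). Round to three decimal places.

z = 1.093

p̂₁ = 203/2777 = 0.07310, p̂₂ = 20/350 = 0.05714.
Pooled p̂ = (203+20)/(2777+350) = 223/3127 = 0.07131.
SE = √(0.0662286 × 0.00321724) = 0.01460.
z = (0.07310 − 0.05714)/0.01460 = 0.01596/0.01460 = 1.093.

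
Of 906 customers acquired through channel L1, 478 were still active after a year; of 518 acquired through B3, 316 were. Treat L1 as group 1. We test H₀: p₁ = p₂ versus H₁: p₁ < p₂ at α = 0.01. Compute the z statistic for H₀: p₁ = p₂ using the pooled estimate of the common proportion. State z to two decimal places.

p̂₁ = 478/906 ≈ 0.5276, p̂₂ = 316/518 ≈ 0.6100.
Pooled p̂ = (478+316)/(906+518) = 794/1424 = 0.5576.
SE = √(0.246684 × 0.00303425) = 0.0274.
z = (0.5276 − 0.6100)/0.0274 = -0.0824/0.0274 = -3.01.
p-value = P(Z < -3.013) ≈ 0.0013, so at α = 0.01 we reject H₀.

z = -3.01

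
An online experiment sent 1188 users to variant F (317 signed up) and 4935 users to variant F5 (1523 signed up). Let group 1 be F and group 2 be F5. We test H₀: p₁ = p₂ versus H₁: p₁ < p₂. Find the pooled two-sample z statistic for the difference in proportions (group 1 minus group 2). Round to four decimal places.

p̂₁ = 317/1188 ≈ 0.2668350, p̂₂ = 1523/4935 ≈ 0.3086120.
Pooled p̂ = (317+1523)/(1188+4935) = 1840/6123 = 0.3005063.
SE = √(0.210202 × 0.00104439) = 0.0148166.
z = (0.2668350 − 0.3086120)/0.0148166 = -0.0417770/0.0148166 = -2.8196.
p-value = P(Z < -2.820) ≈ 0.0024.

z = -2.8196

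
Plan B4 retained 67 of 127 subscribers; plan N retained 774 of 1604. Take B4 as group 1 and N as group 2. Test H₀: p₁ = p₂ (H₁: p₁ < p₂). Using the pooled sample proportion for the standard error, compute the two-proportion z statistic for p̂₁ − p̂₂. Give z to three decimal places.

p̂₁ = 67/127 = 0.52756, p̂₂ = 774/1604 = 0.48254.
Pooled p̂ = (67+774)/(127+1604) = 841/1731 = 0.48585.
SE = √(p̂(1−p̂)(1/n₁+1/n₂)) = √(0.48585·0.51415·0.00849746) = √(0.00212266) = 0.04607.
z = (0.52756 − 0.48254)/0.04607 = 0.04502/0.04607 = 0.977.

z = 0.977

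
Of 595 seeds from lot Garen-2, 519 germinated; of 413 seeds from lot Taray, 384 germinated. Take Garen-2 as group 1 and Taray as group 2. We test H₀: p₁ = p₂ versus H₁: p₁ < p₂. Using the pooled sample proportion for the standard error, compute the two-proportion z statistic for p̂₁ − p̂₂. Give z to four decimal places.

p̂₁ = 519/595 = 0.872269, p̂₂ = 384/413 = 0.929782.
Pooled p̂ = (519+384)/(595+413) = 903/1008 = 0.895833.
SE = √(p̂(1−p̂)(1/n₁+1/n₂)) = √(0.895833·0.104167·0.00410198) = √(0.00038278) = 0.019565.
z = (0.872269 − 0.929782)/0.019565 = -0.057513/0.019565 = -2.9396.

z = -2.9396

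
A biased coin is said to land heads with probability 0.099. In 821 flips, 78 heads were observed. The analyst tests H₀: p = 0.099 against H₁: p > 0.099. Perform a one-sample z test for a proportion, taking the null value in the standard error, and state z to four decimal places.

z = -0.3832

p̂ = 78/821 = 0.095006.
Under H₀, SE = √(0.099·0.901/821) = √(0.000108647) = 0.010423.
z = (0.095006 − 0.099)/0.010423 = -0.003994/0.010423 = -0.3832.
p-value = P(Z > -0.383) ≈ 0.6492.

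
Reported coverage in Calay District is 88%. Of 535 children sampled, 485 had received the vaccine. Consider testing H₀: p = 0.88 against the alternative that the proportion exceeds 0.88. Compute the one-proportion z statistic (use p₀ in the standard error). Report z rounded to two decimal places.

p̂ = 485/535 ≈ 0.9065.
SE = √(p₀(1−p₀)/n) = √(0.1056/535) = 0.0140.
z = (0.9065 − 0.88)/0.0140 = 0.0265/0.0140 = 1.89.

z = 1.89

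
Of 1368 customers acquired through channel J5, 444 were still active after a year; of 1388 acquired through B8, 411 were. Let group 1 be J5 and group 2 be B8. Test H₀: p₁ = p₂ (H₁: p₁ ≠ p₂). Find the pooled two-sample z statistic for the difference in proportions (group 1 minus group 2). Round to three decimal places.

p̂₁ = 444/1368 = 0.324561, p̂₂ = 411/1388 = 0.296110.
Pooled p̂ = (444+411)/(1368+1388) = 855/2756 = 0.310232.
SE = √(0.213988 × 0.00145146) = 0.017624.
z = (0.324561 − 0.296110)/0.017624 = 0.028451/0.017624 = 1.614.

z = 1.614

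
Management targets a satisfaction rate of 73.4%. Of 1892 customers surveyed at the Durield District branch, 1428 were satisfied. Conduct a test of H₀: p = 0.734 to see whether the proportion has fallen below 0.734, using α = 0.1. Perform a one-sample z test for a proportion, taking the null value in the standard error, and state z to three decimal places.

p̂ = 1428/1892 ≈ 0.75476.
Under H₀, SE = √(0.734·0.266/1892) = √(0.000103195) = 0.01016.
z = (0.75476 − 0.734)/0.01016 = 0.02076/0.01016 = 2.043.
p-value = P(Z < 2.043) ≈ 0.9795; since p > α = 0.1, fail to reject H₀.

z = 2.043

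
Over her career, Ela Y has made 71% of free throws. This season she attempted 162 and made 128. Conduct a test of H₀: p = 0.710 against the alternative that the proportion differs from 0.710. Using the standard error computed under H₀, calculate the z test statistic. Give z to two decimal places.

z = 2.25

p̂ = 128/162 ≈ 0.79012.
SE = √(p₀(1−p₀)/n) = √(0.2059/162) = 0.03565.
z = (0.79012 − 0.71)/0.03565 = 0.08012/0.03565 = 2.25.
Two-sided p-value ≈ 2·Φ(−2.247) = 0.0246.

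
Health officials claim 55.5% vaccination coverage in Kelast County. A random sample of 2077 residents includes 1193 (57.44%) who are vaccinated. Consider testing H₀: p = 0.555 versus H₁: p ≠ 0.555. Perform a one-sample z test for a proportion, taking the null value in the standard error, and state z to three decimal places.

p̂ = 1193/2077 ≈ 0.574386.
Standard error under H₀: √(0.555×0.445/2077) = 0.010905.
z = (0.574386 − 0.555)/0.010905 = 0.019386/0.010905 = 1.778.
Two-sided p-value ≈ 2·Φ(−1.778) = 0.0754.

z = 1.778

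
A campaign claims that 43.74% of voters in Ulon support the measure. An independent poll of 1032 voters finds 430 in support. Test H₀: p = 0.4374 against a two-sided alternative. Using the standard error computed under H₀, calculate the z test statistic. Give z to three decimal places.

p̂ = 430/1032 = 0.41667.
Standard error under H₀: √(0.4374×0.5626/1032) = 0.01544.
z = (0.41667 − 0.4374)/0.01544 = -0.02073/0.01544 = -1.343.
p-value = 2·P(Z > 1.343) ≈ 0.1794.

z = -1.343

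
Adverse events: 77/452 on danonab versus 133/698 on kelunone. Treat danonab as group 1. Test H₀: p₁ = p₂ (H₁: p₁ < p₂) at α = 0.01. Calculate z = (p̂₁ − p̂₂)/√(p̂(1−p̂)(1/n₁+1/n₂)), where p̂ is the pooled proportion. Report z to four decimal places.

p̂₁ = 77/452 ≈ 0.170354, p̂₂ = 133/698 ≈ 0.190544.
Pooled p̂ = (77+133)/(452+698) = 210/1150 = 0.182609.
SE = √(0.149263 × 0.00364505) = 0.023325.
z = (0.170354 − 0.190544)/0.023325 = -0.020190/0.023325 = -0.8656.
p-value = P(Z < -0.866) ≈ 0.1934, so at α = 0.01 we fail to reject H₀.

z = -0.8656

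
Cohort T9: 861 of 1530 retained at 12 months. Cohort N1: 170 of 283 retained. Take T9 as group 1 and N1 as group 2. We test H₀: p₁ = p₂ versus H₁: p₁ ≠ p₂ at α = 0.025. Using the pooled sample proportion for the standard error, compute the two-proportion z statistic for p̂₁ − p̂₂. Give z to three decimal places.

p̂₁ = 861/1530 ≈ 0.562745, p̂₂ = 170/283 ≈ 0.600707.
Pooled p̂ = (861+170)/(1530+283) = 1031/1813 = 0.568671.
SE = √(p̂(1−p̂)(1/n₁+1/n₂)) = √(0.568671·0.431329·0.00418716) = √(0.00102705) = 0.032048.
z = (0.562745 − 0.600707)/0.032048 = -0.037962/0.032048 = -1.185.
Two-sided p-value ≈ 2·Φ(−1.185) = 0.2362; since p > α = 0.025, fail to reject H₀.

z = -1.185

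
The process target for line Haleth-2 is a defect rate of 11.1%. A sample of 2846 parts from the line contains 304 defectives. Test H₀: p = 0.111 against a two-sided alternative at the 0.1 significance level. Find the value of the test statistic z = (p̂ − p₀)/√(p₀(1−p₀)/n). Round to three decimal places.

z = -0.710

p̂ = 304/2846 = 0.10682.
Under H₀, SE = √(0.111·0.889/2846) = √(3.46729e-05) = 0.00589.
z = (0.10682 − 0.111)/0.00589 = -0.00418/0.00589 = -0.710.
p-value = 2·P(Z > 0.710) ≈ 0.4774, so at α = 0.1 we fail to reject H₀.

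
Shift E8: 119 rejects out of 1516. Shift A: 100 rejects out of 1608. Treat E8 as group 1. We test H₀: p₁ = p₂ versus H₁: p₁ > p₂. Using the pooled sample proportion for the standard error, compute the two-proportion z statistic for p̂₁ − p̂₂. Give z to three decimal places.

z = 1.784

p̂₁ = 119/1516 = 0.07850, p̂₂ = 100/1608 = 0.06219.
Pooled p̂ = (119+100)/(1516+1608) = 219/3124 = 0.07010.
SE = √(0.0651881 × 0.00128152) = 0.00914.
z = (0.07850 − 0.06219)/0.00914 = 0.01631/0.00914 = 1.784.
p-value = P(Z > 1.784) ≈ 0.0372.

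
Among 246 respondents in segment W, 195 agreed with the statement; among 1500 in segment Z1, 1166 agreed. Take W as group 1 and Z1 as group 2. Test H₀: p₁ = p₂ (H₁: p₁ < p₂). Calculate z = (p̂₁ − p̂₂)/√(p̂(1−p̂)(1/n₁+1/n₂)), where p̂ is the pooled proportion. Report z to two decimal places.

z = 0.54

p̂₁ = 195/246 ≈ 0.7927, p̂₂ = 1166/1500 ≈ 0.7773.
Pooled p̂ = (195+1166)/(246+1500) = 1361/1746 = 0.7795.
SE = √(p̂(1−p̂)(1/n₁+1/n₂)) = √(0.7795·0.2205·0.00473171) = √(0.000813295) = 0.0285.
z = (0.7927 − 0.7773)/0.0285 = 0.0154/0.0285 = 0.54.
p-value = P(Z < 0.538) ≈ 0.7048.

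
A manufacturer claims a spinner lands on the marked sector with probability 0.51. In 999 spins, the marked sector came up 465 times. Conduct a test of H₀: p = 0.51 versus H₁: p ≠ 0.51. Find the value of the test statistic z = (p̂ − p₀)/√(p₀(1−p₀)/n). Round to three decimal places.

p̂ = 465/999 = 0.465465.
Under H₀, SE = √(0.51·0.49/999) = √(0.00025015) = 0.015816.
z = (0.465465 − 0.51)/0.015816 = -0.044535/0.015816 = -2.816.

z = -2.816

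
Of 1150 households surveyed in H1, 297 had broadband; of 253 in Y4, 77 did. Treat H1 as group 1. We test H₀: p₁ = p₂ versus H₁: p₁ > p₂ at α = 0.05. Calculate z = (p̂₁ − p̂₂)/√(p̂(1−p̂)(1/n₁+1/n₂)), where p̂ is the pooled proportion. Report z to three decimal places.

z = -1.501

p̂₁ = 297/1150 = 0.25826, p̂₂ = 77/253 = 0.30435.
Pooled p̂ = (297+77)/(1150+253) = 374/1403 = 0.26657.
SE = √(0.195511 × 0.00482213) = 0.03070.
z = (0.25826 − 0.30435)/0.03070 = -0.04609/0.03070 = -1.501.
p-value = P(Z > -1.501) ≈ 0.9333; since p > α = 0.05, fail to reject H₀.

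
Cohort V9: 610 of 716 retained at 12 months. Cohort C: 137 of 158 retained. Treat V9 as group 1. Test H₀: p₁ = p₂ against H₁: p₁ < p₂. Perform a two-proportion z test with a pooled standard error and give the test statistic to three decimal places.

z = -0.489

p̂₁ = 610/716 ≈ 0.851955, p̂₂ = 137/158 ≈ 0.867089.
Pooled p̂ = (610+137)/(716+158) = 747/874 = 0.854691.
SE = √(0.124194 × 0.00772576) = 0.030976.
z = (0.851955 − 0.867089)/0.030976 = -0.015134/0.030976 = -0.489.
p-value = P(Z < -0.489) ≈ 0.3126.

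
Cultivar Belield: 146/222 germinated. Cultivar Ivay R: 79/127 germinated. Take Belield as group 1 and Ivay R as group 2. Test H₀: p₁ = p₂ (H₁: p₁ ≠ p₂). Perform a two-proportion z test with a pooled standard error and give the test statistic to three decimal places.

p̂₁ = 146/222 ≈ 0.65766, p̂₂ = 79/127 ≈ 0.62205.
Pooled p̂ = (146+79)/(222+127) = 225/349 = 0.64470.
SE = √(p̂(1−p̂)(1/n₁+1/n₂)) = √(0.64470·0.35530·0.0123785) = √(0.00283545) = 0.05325.
z = (0.65766 − 0.62205)/0.05325 = 0.03561/0.05325 = 0.669.

z = 0.669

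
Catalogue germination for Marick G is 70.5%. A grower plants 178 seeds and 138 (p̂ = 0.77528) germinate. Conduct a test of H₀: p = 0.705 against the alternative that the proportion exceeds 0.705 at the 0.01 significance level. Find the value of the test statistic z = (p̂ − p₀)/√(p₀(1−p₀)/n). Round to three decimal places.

z = 2.056

p̂ = 138/178 = 0.77528.
Standard error under H₀: √(0.705×0.295/178) = 0.03418.
z = (0.77528 − 0.705)/0.03418 = 0.07028/0.03418 = 2.056.
p-value = P(Z > 2.056) ≈ 0.0199; since p > α = 0.01, fail to reject H₀.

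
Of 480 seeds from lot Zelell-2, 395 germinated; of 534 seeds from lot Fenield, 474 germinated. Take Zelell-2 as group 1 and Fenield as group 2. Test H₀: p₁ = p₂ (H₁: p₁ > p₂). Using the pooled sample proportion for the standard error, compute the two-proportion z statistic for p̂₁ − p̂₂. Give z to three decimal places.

p̂₁ = 395/480 = 0.822917, p̂₂ = 474/534 = 0.887640.
Pooled p̂ = (395+474)/(480+534) = 869/1014 = 0.857002.
SE = √(p̂(1−p̂)(1/n₁+1/n₂)) = √(0.857002·0.142998·0.00395599) = √(0.000484805) = 0.022018.
z = (0.822917 − 0.887640)/0.022018 = -0.064723/0.022018 = -2.940.

z = -2.940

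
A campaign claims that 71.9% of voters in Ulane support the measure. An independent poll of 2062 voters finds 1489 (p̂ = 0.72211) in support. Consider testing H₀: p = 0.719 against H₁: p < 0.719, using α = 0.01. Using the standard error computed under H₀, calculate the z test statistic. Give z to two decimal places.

p̂ = 1489/2062 ≈ 0.7221.
SE = √(p₀(1−p₀)/n) = √(0.20204/2062) = 0.0099.
z = (0.7221 − 0.719)/0.0099 = 0.0031/0.0099 = 0.31.
p-value = P(Z < 0.315) ≈ 0.6235. With α = 0.01, fail to reject H₀.

z = 0.31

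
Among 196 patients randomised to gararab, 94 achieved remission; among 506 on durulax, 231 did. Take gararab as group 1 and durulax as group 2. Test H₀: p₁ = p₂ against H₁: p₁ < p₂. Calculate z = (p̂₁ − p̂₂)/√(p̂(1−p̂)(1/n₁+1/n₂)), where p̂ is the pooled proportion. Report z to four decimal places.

z = 0.5499

p̂₁ = 94/196 = 0.479592, p̂₂ = 231/506 = 0.456522.
Pooled p̂ = (94+231)/(196+506) = 325/702 = 0.462963.
SE = √(p̂(1−p̂)(1/n₁+1/n₂)) = √(0.462963·0.537037·0.00707833) = √(0.00175987) = 0.041951.
z = (0.479592 − 0.456522)/0.041951 = 0.023070/0.041951 = 0.5499.
p-value = P(Z < 0.550) ≈ 0.7088.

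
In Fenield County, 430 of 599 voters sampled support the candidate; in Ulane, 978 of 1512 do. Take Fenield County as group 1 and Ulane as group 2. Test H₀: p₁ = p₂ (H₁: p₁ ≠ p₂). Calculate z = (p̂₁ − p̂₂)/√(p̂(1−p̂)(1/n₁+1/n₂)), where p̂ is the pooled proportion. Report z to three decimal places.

z = 3.122

p̂₁ = 430/599 = 0.71786, p̂₂ = 978/1512 = 0.64683.
Pooled p̂ = (430+978)/(599+1512) = 1408/2111 = 0.66698.
SE = √(0.222117 × 0.00233082) = 0.02275.
z = (0.71786 − 0.64683)/0.02275 = 0.07103/0.02275 = 3.122.
p-value = 2·P(Z > 3.122) ≈ 0.0018.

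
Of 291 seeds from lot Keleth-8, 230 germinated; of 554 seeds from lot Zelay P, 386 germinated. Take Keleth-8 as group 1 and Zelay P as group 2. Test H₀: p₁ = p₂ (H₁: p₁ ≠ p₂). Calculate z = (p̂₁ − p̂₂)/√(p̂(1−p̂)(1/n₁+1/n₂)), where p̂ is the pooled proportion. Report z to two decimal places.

p̂₁ = 230/291 = 0.7904, p̂₂ = 386/554 = 0.6968.
Pooled p̂ = (230+386)/(291+554) = 616/845 = 0.7290.
SE = √(0.197562 × 0.00524148) = 0.0322.
z = (0.7904 − 0.6968)/0.0322 = 0.0936/0.0322 = 2.91.

z = 2.91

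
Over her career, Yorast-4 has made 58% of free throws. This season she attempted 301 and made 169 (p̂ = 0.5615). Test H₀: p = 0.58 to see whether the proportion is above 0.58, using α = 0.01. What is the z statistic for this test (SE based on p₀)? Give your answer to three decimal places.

z = -0.652

p̂ = 169/301 = 0.56146.
Standard error under H₀: √(0.58×0.42/301) = 0.02845.
z = (0.56146 − 0.58)/0.02845 = -0.01854/0.02845 = -0.652.
p-value = P(Z > -0.652) ≈ 0.7427, so at α = 0.01 we fail to reject H₀.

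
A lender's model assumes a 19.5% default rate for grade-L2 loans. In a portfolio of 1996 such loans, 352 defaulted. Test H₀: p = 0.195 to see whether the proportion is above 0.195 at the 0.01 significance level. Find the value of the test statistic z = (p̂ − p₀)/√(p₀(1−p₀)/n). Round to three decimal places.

p̂ = 352/1996 = 0.17635.
Standard error under H₀: √(0.195×0.805/1996) = 0.00887.
z = (0.17635 − 0.195)/0.00887 = -0.01865/0.00887 = -2.103.
p-value = P(Z > -2.103) ≈ 0.9823, so at α = 0.01 we fail to reject H₀.

z = -2.103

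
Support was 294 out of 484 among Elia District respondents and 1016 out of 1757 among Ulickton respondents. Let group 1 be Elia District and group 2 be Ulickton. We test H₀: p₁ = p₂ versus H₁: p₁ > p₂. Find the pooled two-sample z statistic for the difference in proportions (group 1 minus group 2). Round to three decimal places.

p̂₁ = 294/484 = 0.60744, p̂₂ = 1016/1757 = 0.57826.
Pooled p̂ = (294+1016)/(484+1757) = 1310/2241 = 0.58456.
SE = √(0.24285 × 0.00263527) = 0.02530.
z = (0.60744 − 0.57826)/0.02530 = 0.02918/0.02530 = 1.153.

z = 1.153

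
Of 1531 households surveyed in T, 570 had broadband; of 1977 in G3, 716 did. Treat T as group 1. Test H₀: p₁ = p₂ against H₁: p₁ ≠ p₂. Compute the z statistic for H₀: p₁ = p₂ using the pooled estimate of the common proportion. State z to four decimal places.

p̂₁ = 570/1531 = 0.372306, p̂₂ = 716/1977 = 0.362165.
Pooled p̂ = (570+716)/(1531+1977) = 1286/3508 = 0.366591.
SE = √(0.232202 × 0.00115898) = 0.016405.
z = (0.372306 − 0.362165)/0.016405 = 0.010141/0.016405 = 0.6182.
Two-sided p-value ≈ 2·Φ(−0.618) = 0.5365.

z = 0.6182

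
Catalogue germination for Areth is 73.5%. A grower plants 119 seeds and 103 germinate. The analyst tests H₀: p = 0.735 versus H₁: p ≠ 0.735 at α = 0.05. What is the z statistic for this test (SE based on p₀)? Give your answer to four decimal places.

p̂ = 103/119 = 0.865546.
Under H₀, SE = √(0.735·0.265/119) = √(0.00163676) = 0.040457.
z = (0.865546 − 0.735)/0.040457 = 0.130546/0.040457 = 3.2268.
p-value = 2·P(Z > 3.227) ≈ 0.0013; since p < α = 0.05, reject H₀.

z = 3.2268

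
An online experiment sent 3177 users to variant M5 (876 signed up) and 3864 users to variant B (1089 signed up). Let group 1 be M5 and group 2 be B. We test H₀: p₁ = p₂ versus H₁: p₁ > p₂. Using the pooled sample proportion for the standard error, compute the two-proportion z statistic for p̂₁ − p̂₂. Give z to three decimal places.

p̂₁ = 876/3177 ≈ 0.27573, p̂₂ = 1089/3864 ≈ 0.28183.
Pooled p̂ = (876+1089)/(3177+3864) = 1965/7041 = 0.27908.
SE = √(0.201194 × 0.000573562) = 0.01074.
z = (0.27573 − 0.28183)/0.01074 = -0.00610/0.01074 = -0.568.
p-value = P(Z > -0.568) ≈ 0.7149.

z = -0.568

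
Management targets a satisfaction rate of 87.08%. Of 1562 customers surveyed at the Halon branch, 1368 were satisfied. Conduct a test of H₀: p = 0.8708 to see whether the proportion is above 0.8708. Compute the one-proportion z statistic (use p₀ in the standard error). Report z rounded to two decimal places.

z = 0.59

p̂ = 1368/1562 ≈ 0.8758.
SE = √(p₀(1−p₀)/n) = √(0.11251/1562) = 0.0085.
z = (0.8758 − 0.8708)/0.0085 = 0.0050/0.0085 = 0.59.
p-value = P(Z > 0.589) ≈ 0.2779.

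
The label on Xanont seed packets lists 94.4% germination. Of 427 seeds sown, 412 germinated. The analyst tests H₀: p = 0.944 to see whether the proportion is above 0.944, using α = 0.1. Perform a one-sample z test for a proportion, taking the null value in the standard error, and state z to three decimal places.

z = 1.876

p̂ = 412/427 = 0.964871.
Under H₀, SE = √(0.944·0.056/427) = √(0.000123803) = 0.011127.
z = (0.964871 − 0.944)/0.011127 = 0.020871/0.011127 = 1.876.
p-value = P(Z > 1.876) ≈ 0.0303. With α = 0.1, reject H₀.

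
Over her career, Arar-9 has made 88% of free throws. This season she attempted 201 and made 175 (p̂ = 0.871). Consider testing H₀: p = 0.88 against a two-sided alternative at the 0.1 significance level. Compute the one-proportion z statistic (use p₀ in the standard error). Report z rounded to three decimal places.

z = -0.408

p̂ = 175/201 = 0.87065.
Under H₀, SE = √(0.88·0.12/201) = √(0.000525373) = 0.02292.
z = (0.87065 − 0.88)/0.02292 = -0.00935/0.02292 = -0.408.
Two-sided p-value ≈ 2·Φ(−0.408) = 0.6832, so at α = 0.1 we fail to reject H₀.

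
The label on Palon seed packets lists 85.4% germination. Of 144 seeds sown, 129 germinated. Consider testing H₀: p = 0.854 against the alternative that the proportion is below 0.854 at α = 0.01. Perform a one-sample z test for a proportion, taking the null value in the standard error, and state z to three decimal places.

z = 1.422

p̂ = 129/144 ≈ 0.895833.
SE = √(p₀(1−p₀)/n) = √(0.12468/144) = 0.029426.
z = (0.895833 − 0.854)/0.029426 = 0.041833/0.029426 = 1.422.
p-value = P(Z < 1.422) ≈ 0.9224; since p > α = 0.01, fail to reject H₀.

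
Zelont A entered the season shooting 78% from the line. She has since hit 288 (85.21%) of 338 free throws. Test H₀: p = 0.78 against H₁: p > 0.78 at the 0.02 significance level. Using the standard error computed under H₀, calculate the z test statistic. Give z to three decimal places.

p̂ = 288/338 = 0.85207.
Under H₀, SE = √(0.78·0.22/338) = √(0.000507692) = 0.02253.
z = (0.85207 − 0.78)/0.02253 = 0.07207/0.02253 = 3.199.
p-value = P(Z > 3.199) ≈ 0.0007; since p < α = 0.02, reject H₀.

z = 3.199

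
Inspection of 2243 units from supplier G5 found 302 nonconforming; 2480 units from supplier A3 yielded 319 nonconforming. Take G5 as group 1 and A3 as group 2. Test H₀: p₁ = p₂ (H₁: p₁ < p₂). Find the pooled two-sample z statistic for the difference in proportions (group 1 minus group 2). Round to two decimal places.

z = 0.61

p̂₁ = 302/2243 = 0.1346, p̂₂ = 319/2480 = 0.1286.
Pooled p̂ = (302+319)/(2243+2480) = 621/4723 = 0.1315.
SE = √(0.114196 × 0.000849057) = 0.0098.
z = (0.1346 − 0.1286)/0.0098 = 0.0060/0.0098 = 0.61.
p-value = P(Z < 0.611) ≈ 0.7293.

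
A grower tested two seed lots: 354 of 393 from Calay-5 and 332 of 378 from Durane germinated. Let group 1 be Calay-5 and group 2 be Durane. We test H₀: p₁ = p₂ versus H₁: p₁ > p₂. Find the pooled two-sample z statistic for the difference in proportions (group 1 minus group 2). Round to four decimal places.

p̂₁ = 354/393 ≈ 0.900763, p̂₂ = 332/378 ≈ 0.878307.
Pooled p̂ = (354+332)/(393+378) = 686/771 = 0.889754.
SE = √(p̂(1−p̂)(1/n₁+1/n₂)) = √(0.889754·0.110246·0.00519003) = √(0.000509101) = 0.022563.
z = (0.900763 − 0.878307)/0.022563 = 0.022456/0.022563 = 0.9953.
p-value = P(Z > 0.995) ≈ 0.1598.

z = 0.9953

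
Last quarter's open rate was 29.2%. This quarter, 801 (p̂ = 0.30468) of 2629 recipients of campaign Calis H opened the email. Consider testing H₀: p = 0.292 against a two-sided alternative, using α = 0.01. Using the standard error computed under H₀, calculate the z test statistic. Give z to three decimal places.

z = 1.430

p̂ = 801/2629 ≈ 0.30468.
Standard error under H₀: √(0.292×0.708/2629) = 0.00887.
z = (0.30468 − 0.292)/0.00887 = 0.01268/0.00887 = 1.430.
p-value = 2·P(Z > 1.430) ≈ 0.1528. With α = 0.01, fail to reject H₀.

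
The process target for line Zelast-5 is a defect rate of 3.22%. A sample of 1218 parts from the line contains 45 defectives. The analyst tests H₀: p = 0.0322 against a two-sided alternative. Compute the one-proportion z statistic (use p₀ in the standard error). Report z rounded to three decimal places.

p̂ = 45/1218 = 0.036946.
Under H₀, SE = √(0.0322·0.9678/1218) = √(2.55855e-05) = 0.005058.
z = (0.036946 − 0.0322)/0.005058 = 0.004746/0.005058 = 0.938.

z = 0.938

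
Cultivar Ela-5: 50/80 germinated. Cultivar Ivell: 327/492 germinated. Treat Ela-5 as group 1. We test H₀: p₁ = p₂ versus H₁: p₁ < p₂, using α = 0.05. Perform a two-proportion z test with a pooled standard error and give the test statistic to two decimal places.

z = -0.69

p̂₁ = 50/80 ≈ 0.6250, p̂₂ = 327/492 ≈ 0.6646.
Pooled p̂ = (50+327)/(80+492) = 377/572 = 0.6591.
SE = √(p̂(1−p̂)(1/n₁+1/n₂)) = √(0.6591·0.3409·0.0145325) = √(0.00326531) = 0.0571.
z = (0.6250 − 0.6646)/0.0571 = -0.0396/0.0571 = -0.69.
p-value = P(Z < -0.694) ≈ 0.2440, so at α = 0.05 we fail to reject H₀.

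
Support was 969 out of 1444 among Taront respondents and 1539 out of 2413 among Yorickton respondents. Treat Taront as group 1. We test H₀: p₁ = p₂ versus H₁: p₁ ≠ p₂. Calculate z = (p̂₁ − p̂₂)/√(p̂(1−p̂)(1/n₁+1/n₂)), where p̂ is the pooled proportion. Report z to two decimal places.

z = 2.10

p̂₁ = 969/1444 ≈ 0.67105, p̂₂ = 1539/2413 ≈ 0.63780.
Pooled p̂ = (969+1539)/(1444+2413) = 2508/3857 = 0.65025.
SE = √(0.227426 × 0.00110694) = 0.01587.
z = (0.67105 − 0.63780)/0.01587 = 0.03325/0.01587 = 2.10.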